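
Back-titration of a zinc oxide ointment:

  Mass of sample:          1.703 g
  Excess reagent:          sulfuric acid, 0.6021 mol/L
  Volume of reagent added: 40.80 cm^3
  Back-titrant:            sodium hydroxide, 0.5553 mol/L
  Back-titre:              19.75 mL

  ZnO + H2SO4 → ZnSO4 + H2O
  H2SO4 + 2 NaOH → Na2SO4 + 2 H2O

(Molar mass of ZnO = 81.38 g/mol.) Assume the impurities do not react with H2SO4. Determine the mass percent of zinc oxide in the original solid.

91.19 %

n(H2SO4) added = 0.04080 × 0.6021 = 0.02457 mol
n(NaOH) used in back-titration = 0.01975 × 0.5553 = 0.01097 mol
From the 1:2 ratio, n(H2SO4) left over = 1/2 × 0.01097 = 5.484 × 10^-3 mol
n(H2SO4) consumed by analyte = 0.02457 − 5.484 × 10^-3 = 0.01908 mol
n(ZnO) = 0.01908 mol (1:1 ratio)
mass of ZnO = 0.01908 × 81.38 = 1.553 g
% ZnO = 1.553 / 1.703 × 100 = 91.19 %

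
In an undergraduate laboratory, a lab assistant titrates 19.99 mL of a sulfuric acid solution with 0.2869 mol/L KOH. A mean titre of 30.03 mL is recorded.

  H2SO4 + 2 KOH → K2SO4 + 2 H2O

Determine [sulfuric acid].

0.2155 mol/L

n(KOH) = 0.03003 L × 0.2869 mol/L = 8.616 × 10^-3 mol
From the 1:2 mole ratio, n(H2SO4) = 1/2 × 8.616 × 10^-3 = 4.308 × 10^-3 mol
[H2SO4] = 4.308 × 10^-3 mol / 0.01999 L = 0.2155 mol/L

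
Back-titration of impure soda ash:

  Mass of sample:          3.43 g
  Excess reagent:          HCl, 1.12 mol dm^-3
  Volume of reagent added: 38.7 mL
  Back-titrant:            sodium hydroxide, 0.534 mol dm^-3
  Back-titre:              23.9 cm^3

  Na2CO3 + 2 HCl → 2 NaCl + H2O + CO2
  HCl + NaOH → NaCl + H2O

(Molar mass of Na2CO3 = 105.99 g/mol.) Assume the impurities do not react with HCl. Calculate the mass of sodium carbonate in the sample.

n(HCl) added = 0.0387 × 1.12 = 0.0433 mol
n(NaOH) used in back-titration = 0.0239 × 0.534 = 0.0128 mol
n(HCl) left over = 0.0128 mol (1:1 ratio)
n(HCl) consumed by analyte = 0.0433 − 0.0128 = 0.0306 mol
From the 1:2 ratio, n(Na2CO3) = 1/2 × 0.0306 = 0.0153 mol
mass of Na2CO3 = 0.0153 × 105.99 = 1.62 g

1.62 g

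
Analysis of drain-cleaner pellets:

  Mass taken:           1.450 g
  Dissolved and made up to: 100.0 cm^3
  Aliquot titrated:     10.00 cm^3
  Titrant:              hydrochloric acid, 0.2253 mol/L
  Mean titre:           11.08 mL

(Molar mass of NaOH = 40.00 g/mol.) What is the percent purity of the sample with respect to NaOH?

68.86 %

NaOH + HCl → NaCl + H2O
n(HCl) per titration = 0.01108 × 0.2253 = 2.496 × 10^-3 mol
n(NaOH) in each aliquot = 2.496 × 10^-3 mol (1:1 ratio)
n(NaOH) in the whole flask = 2.496 × 10^-3 × 100.0/10.00 = 0.02496 mol
mass of NaOH = 0.02496 × 40.00 = 0.9985 g
% NaOH = 0.9985 / 1.450 × 100 = 68.86 %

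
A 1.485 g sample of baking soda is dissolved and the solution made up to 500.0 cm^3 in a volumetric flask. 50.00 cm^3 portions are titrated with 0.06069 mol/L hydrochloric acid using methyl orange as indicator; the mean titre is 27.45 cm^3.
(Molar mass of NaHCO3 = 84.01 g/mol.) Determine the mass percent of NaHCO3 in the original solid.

NaHCO3 + HCl → NaCl + H2O + CO2
n(HCl) per titration = 0.02745 × 0.06069 = 1.666 × 10^-3 mol
n(NaHCO3) in each aliquot = 1.666 × 10^-3 mol (1:1 ratio)
n(NaHCO3) in the whole flask = 1.666 × 10^-3 × 500.0/50.00 = 0.01666 mol
mass of NaHCO3 = 0.01666 × 84.01 = 1.400 g
% NaHCO3 = 1.400 / 1.485 × 100 = 94.25 %

94.25 %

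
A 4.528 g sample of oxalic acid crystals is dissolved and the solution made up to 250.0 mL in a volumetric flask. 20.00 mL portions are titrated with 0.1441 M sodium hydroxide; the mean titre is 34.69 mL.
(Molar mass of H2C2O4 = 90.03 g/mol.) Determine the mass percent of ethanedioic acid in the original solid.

H2C2O4 + 2 NaOH → Na2C2O4 + 2 H2O
n(NaOH) per titration = 0.03469 × 0.1441 = 4.999 × 10^-3 mol
From the 1:2 ratio, n(H2C2O4) in each aliquot = 1/2 × 4.999 × 10^-3 = 2.499 × 10^-3 mol
n(H2C2O4) in the whole flask = 2.499 × 10^-3 × 250.0/20.00 = 0.03124 mol
mass of H2C2O4 = 0.03124 × 90.03 = 2.813 g
% H2C2O4 = 2.813 / 4.528 × 100 = 62.12 %

62.12 %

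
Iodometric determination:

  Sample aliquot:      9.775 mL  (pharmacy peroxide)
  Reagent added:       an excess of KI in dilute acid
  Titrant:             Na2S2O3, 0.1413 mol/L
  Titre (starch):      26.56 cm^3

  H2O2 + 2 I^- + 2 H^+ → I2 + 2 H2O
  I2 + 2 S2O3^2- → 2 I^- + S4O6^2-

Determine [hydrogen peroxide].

n(S2O3^2-) = 0.02656 × 0.1413 = 3.753 × 10^-3 mol
n(I2) = n(S2O3^2-)/2 = 1.876 × 10^-3 mol
n(H2O2) in the aliquot = 1.876 × 10^-3 mol (1:1 ratio)
[H2O2] = 1.876 × 10^-3 / 0.009775 = 0.1920 mol/L

0.1920 mol/L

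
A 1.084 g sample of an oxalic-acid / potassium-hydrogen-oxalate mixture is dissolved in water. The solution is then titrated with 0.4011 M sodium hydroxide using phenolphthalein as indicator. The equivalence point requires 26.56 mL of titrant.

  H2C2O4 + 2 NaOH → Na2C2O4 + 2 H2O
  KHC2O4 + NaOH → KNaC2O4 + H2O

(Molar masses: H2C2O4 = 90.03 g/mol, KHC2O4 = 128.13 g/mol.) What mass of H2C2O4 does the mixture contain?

0.1522 g

n(NaOH) = 0.02656 × 0.4011 = 0.01065 mol
Let x = n(H2C2O4), y = n(KHC2O4).
Titrant: 2x + 1y = 0.01065;  mass: 90.03x + 128.13y = 1.084
Solving, x = 1.690 × 10^-3 mol, y = 7.272 × 10^-3 mol
mass of H2C2O4 = 1.690 × 10^-3 × 90.03 = 0.1522 g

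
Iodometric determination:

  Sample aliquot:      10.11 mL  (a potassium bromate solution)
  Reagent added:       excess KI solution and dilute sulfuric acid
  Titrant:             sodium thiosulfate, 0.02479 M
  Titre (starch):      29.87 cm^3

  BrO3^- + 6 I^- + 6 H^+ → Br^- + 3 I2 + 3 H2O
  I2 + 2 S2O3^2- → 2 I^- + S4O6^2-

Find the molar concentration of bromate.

n(S2O3^2-) = 0.02987 × 0.02479 = 7.405 × 10^-4 mol
n(I2) = n(S2O3^2-)/2 = 3.702 × 10^-4 mol
From the 1:3 ratio, n(BrO3^-) in the aliquot = 1/3 × 3.702 × 10^-4 = 1.234 × 10^-4 mol
[BrO3^-] = 1.234 × 10^-4 / 0.01011 = 0.01221 mol/L

0.01221 M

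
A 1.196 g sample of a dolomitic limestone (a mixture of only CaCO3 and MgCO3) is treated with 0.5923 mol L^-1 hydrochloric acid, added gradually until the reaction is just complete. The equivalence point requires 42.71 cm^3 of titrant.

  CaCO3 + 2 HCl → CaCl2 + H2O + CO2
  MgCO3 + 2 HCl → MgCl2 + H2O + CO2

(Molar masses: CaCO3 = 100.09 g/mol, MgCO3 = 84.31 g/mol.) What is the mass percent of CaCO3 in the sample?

68.73 %

n(HCl) = 0.04271 × 0.5923 = 0.02530 mol
Let x = n(CaCO3), y = n(MgCO3).
Titrant: 2x + 2y = 0.02530;  mass: 100.09x + 84.31y = 1.196
Solving, x = 8.213 × 10^-3 mol, y = 4.436 × 10^-3 mol
mass of CaCO3 = 8.213 × 10^-3 × 100.09 = 0.8220 g
% CaCO3 = 0.8220 / 1.196 × 100 = 68.73 %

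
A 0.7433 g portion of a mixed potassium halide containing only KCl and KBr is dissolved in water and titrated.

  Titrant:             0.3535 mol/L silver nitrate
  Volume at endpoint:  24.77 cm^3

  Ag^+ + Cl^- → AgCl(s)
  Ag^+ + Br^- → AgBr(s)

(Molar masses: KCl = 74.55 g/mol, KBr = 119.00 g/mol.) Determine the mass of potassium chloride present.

0.5009 g

n(AgNO3) = 0.02477 × 0.3535 = 8.756 × 10^-3 mol
Let x = n(KCl), y = n(KBr).
Titrant: 1x + 1y = 8.756 × 10^-3;  mass: 74.55x + 119.00y = 0.7433
Solving, x = 6.720 × 10^-3 mol, y = 2.037 × 10^-3 mol
mass of KCl = 6.720 × 10^-3 × 74.55 = 0.5009 g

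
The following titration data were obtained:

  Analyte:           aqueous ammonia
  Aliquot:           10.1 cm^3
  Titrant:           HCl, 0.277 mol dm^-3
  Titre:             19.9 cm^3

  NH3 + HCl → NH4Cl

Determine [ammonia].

n(HCl) = 0.0199 L × 0.277 mol/L = 5.51 × 10^-3 mol
n(NH3) = 5.51 × 10^-3 mol (1:1 mole ratio)
[NH3] = 5.51 × 10^-3 mol / 0.0101 L = 0.546 mol/L

0.546 mol/L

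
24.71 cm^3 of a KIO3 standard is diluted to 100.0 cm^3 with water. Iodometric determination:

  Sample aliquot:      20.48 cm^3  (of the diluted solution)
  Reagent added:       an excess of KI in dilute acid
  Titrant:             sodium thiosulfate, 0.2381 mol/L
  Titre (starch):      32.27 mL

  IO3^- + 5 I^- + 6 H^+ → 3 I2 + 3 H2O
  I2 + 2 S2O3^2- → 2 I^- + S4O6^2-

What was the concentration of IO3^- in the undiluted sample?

0.2530 mol/L

n(S2O3^2-) = 0.03227 × 0.2381 = 7.683 × 10^-3 mol
n(I2) = n(S2O3^2-)/2 = 3.842 × 10^-3 mol
From the 1:3 ratio, n(IO3^-) in the aliquot = 1/3 × 3.842 × 10^-3 = 1.281 × 10^-3 mol
[IO3^-]_dilute = 1.281 × 10^-3 / 0.02048 = 0.06253 mol/L
[IO3^-]_original = 0.06253 × 100.0/24.71 = 0.2530 mol/L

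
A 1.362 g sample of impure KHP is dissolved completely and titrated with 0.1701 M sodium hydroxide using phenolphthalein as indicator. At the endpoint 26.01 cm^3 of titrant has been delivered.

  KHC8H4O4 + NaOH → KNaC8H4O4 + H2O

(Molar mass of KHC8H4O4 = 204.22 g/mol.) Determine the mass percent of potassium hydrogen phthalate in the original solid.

66.34 %

n(NaOH) = 0.02601 L × 0.1701 mol/L = 4.424 × 10^-3 mol
n(KHC8H4O4) = 4.424 × 10^-3 mol (1:1 ratio)
mass of KHC8H4O4 = 4.424 × 10^-3 × 204.22 g/mol = 0.9035 g
% KHC8H4O4 = 0.9035 / 1.362 × 100 = 66.34 %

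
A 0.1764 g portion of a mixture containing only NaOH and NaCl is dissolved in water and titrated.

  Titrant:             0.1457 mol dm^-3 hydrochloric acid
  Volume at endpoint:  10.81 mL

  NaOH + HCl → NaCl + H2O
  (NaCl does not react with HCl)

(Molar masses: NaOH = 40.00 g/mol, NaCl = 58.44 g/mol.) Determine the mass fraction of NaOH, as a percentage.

n(HCl) = 0.01081 × 0.1457 = 1.575 × 10^-3 mol
Let x = n(NaOH), y = n(NaCl).
Titrant: 1x = 1.575 × 10^-3;  mass: 40.00x + 58.44y = 0.1764
Solving, x = 1.575 × 10^-3 mol, y = 1.940 × 10^-3 mol
mass of NaOH = 1.575 × 10^-3 × 40.00 = 0.06300 g
% NaOH = 0.06300 / 0.1764 × 100 = 35.71 %

35.71 %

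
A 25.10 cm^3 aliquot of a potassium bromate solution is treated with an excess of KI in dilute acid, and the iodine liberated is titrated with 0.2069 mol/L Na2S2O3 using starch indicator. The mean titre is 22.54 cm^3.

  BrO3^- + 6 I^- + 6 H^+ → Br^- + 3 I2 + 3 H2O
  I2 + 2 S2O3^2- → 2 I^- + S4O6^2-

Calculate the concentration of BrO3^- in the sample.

0.03097 mol/L

n(S2O3^2-) = 0.02254 × 0.2069 = 4.664 × 10^-3 mol
n(I2) = n(S2O3^2-)/2 = 2.332 × 10^-3 mol
From the 1:3 ratio, n(BrO3^-) in the aliquot = 1/3 × 2.332 × 10^-3 = 7.773 × 10^-4 mol
[BrO3^-] = 7.773 × 10^-4 / 0.02510 = 0.03097 mol/L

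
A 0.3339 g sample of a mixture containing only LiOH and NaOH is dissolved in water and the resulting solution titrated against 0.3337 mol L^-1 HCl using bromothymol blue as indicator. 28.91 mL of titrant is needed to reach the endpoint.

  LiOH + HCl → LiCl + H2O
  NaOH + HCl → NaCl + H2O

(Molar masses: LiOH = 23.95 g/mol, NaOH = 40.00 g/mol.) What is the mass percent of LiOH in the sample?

23.23 %

n(HCl) = 0.02891 × 0.3337 = 9.647 × 10^-3 mol
Let x = n(LiOH), y = n(NaOH).
Titrant: 1x + 1y = 9.647 × 10^-3;  mass: 23.95x + 40.00y = 0.3339
Solving, x = 3.239 × 10^-3 mol, y = 6.408 × 10^-3 mol
mass of LiOH = 3.239 × 10^-3 × 23.95 = 0.07758 g
% LiOH = 0.07758 / 0.3339 × 100 = 23.23 %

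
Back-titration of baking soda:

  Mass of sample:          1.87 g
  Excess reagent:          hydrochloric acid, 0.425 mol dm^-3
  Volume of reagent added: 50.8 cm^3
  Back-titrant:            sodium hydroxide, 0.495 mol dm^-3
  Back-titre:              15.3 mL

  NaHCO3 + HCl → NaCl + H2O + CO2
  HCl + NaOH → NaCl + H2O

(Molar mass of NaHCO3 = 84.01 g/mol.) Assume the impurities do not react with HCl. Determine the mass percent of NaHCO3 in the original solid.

63.0 %

n(HCl) added = 0.0508 × 0.425 = 0.0216 mol
n(NaOH) used in back-titration = 0.0153 × 0.495 = 7.57 × 10^-3 mol
n(HCl) left over = 7.57 × 10^-3 mol (1:1 ratio)
n(HCl) consumed by analyte = 0.0216 − 7.57 × 10^-3 = 0.0140 mol
n(NaHCO3) = 0.0140 mol (1:1 ratio)
mass of NaHCO3 = 0.0140 × 84.01 = 1.18 g
% NaHCO3 = 1.18 / 1.87 × 100 = 63.0 %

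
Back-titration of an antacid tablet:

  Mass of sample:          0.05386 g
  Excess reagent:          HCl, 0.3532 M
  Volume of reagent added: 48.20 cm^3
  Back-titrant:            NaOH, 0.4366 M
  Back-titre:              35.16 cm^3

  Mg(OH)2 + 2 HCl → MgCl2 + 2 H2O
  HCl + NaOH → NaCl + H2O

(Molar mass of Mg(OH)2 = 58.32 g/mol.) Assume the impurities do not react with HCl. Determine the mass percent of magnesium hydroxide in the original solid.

n(HCl) added = 0.04820 × 0.3532 = 0.01702 mol
n(NaOH) used in back-titration = 0.03516 × 0.4366 = 0.01535 mol
n(HCl) left over = 0.01535 mol (1:1 ratio)
n(HCl) consumed by analyte = 0.01702 − 0.01535 = 1.673 × 10^-3 mol
From the 1:2 ratio, n(Mg(OH)2) = 1/2 × 1.673 × 10^-3 = 8.367 × 10^-4 mol
mass of Mg(OH)2 = 8.367 × 10^-4 × 58.32 = 0.04880 g
% Mg(OH)2 = 0.04880 / 0.05386 × 100 = 90.60 %

90.60 %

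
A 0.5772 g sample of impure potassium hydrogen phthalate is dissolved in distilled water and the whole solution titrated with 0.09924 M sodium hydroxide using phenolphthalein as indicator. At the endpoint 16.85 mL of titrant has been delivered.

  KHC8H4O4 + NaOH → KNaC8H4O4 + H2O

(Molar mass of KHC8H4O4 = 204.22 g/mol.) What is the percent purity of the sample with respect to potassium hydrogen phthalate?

59.16 %

n(NaOH) = 0.01685 L × 0.09924 mol/L = 1.672 × 10^-3 mol
n(KHC8H4O4) = 1.672 × 10^-3 mol (1:1 ratio)
mass of KHC8H4O4 = 1.672 × 10^-3 × 204.22 g/mol = 0.3415 g
% KHC8H4O4 = 0.3415 / 0.5772 × 100 = 59.16 %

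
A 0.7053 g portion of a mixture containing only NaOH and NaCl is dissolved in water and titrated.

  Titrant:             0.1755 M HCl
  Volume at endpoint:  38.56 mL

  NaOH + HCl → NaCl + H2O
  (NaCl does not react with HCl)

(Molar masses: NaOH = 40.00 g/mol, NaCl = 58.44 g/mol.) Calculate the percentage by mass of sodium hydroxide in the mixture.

38.38 %

n(HCl) = 0.03856 × 0.1755 = 6.767 × 10^-3 mol
Let x = n(NaOH), y = n(NaCl).
Titrant: 1x = 6.767 × 10^-3;  mass: 40.00x + 58.44y = 0.7053
Solving, x = 6.767 × 10^-3 mol, y = 7.437 × 10^-3 mol
mass of NaOH = 6.767 × 10^-3 × 40.00 = 0.2707 g
% NaOH = 0.2707 / 0.7053 × 100 = 38.38 %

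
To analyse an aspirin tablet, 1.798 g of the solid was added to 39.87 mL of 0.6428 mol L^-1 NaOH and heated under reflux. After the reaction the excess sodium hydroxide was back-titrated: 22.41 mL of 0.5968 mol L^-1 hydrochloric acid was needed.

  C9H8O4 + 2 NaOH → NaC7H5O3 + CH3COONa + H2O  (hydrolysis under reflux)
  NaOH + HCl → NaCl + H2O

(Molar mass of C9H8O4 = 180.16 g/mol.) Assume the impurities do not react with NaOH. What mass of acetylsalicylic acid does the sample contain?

n(NaOH) added = 0.03987 × 0.6428 = 0.02563 mol
n(HCl) used in back-titration = 0.02241 × 0.5968 = 0.01337 mol
n(NaOH) left over = 0.01337 mol (1:1 ratio)
n(NaOH) consumed by analyte = 0.02563 − 0.01337 = 0.01225 mol
From the 1:2 ratio, n(C9H8O4) = 1/2 × 0.01225 = 6.127 × 10^-3 mol
mass of C9H8O4 = 6.127 × 10^-3 × 180.16 = 1.104 g

1.104 g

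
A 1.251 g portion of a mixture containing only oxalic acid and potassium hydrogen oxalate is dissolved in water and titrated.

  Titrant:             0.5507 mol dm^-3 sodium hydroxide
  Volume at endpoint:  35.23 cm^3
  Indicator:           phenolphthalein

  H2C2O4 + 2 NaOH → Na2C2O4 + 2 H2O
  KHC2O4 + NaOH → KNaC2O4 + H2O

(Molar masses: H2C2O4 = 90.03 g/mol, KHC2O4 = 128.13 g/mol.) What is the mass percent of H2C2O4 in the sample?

n(NaOH) = 0.03523 × 0.5507 = 0.01940 mol
Let x = n(H2C2O4), y = n(KHC2O4).
Titrant: 2x + 1y = 0.01940;  mass: 90.03x + 128.13y = 1.251
Solving, x = 7.429 × 10^-3 mol, y = 4.544 × 10^-3 mol
mass of H2C2O4 = 7.429 × 10^-3 × 90.03 = 0.6688 g
% H2C2O4 = 0.6688 / 1.251 × 100 = 53.46 %

53.46 %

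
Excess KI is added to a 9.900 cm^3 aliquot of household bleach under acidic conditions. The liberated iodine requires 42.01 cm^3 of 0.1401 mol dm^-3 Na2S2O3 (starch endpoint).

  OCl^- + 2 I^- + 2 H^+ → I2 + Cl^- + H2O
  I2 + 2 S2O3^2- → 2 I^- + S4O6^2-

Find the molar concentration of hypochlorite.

0.2973 mol/L

n(S2O3^2-) = 0.04201 × 0.1401 = 5.886 × 10^-3 mol
n(I2) = n(S2O3^2-)/2 = 2.943 × 10^-3 mol
n(OCl^-) in the aliquot = 2.943 × 10^-3 mol (1:1 ratio)
[OCl^-] = 2.943 × 10^-3 / 0.009900 = 0.2973 mol/L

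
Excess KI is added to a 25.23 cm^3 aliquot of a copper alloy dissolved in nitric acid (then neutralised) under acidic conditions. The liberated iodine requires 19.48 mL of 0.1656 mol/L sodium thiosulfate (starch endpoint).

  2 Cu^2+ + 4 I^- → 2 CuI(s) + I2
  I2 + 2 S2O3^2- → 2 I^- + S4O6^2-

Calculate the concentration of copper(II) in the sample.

0.1279 mol/L

n(S2O3^2-) = 0.01948 × 0.1656 = 3.226 × 10^-3 mol
n(I2) = n(S2O3^2-)/2 = 1.613 × 10^-3 mol
From the 2:1 ratio, n(Cu2+) in the aliquot = 2/1 × 1.613 × 10^-3 = 3.226 × 10^-3 mol
[Cu2+] = 3.226 × 10^-3 / 0.02523 = 0.1279 mol/L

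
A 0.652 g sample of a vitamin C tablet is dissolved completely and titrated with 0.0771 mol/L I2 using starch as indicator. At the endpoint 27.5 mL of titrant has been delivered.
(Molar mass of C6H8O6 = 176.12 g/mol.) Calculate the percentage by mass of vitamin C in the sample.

57.3 %

C6H8O6 + I2 → C6H6O6 + 2 HI
n(I2) = 0.0275 L × 0.0771 mol/L = 2.12 × 10^-3 mol
n(C6H8O6) = 2.12 × 10^-3 mol (1:1 ratio)
mass of C6H8O6 = 2.12 × 10^-3 × 176.12 g/mol = 0.373 g
% C6H8O6 = 0.373 / 0.652 × 100 = 57.3 %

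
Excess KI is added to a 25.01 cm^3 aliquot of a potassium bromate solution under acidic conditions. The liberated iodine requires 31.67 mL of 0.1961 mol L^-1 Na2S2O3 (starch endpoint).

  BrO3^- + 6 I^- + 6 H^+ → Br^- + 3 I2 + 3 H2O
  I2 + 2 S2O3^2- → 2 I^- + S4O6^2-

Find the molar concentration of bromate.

n(S2O3^2-) = 0.03167 × 0.1961 = 6.210 × 10^-3 mol
n(I2) = n(S2O3^2-)/2 = 3.105 × 10^-3 mol
From the 1:3 ratio, n(BrO3^-) in the aliquot = 1/3 × 3.105 × 10^-3 = 1.035 × 10^-3 mol
[BrO3^-] = 1.035 × 10^-3 / 0.02501 = 0.04139 mol/L

0.04139 mol/L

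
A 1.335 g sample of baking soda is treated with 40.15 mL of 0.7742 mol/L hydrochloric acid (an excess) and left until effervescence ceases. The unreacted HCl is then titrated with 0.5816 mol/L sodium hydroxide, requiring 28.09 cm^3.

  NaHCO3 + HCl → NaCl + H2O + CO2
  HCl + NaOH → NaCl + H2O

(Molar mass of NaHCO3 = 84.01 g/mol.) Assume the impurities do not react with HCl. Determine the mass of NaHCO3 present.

1.239 g

n(HCl) added = 0.04015 × 0.7742 = 0.03108 mol
n(NaOH) used in back-titration = 0.02809 × 0.5816 = 0.01634 mol
n(HCl) left over = 0.01634 mol (1:1 ratio)
n(HCl) consumed by analyte = 0.03108 − 0.01634 = 0.01475 mol
n(NaHCO3) = 0.01475 mol (1:1 ratio)
mass of NaHCO3 = 0.01475 × 84.01 = 1.239 g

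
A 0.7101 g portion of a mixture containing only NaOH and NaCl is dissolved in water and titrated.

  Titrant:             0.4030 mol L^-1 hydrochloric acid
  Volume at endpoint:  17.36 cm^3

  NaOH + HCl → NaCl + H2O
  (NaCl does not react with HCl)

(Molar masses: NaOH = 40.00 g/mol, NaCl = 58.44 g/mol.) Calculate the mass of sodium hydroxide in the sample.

n(HCl) = 0.01736 × 0.4030 = 6.996 × 10^-3 mol
Let x = n(NaOH), y = n(NaCl).
Titrant: 1x = 6.996 × 10^-3;  mass: 40.00x + 58.44y = 0.7101
Solving, x = 6.996 × 10^-3 mol, y = 7.362 × 10^-3 mol
mass of NaOH = 6.996 × 10^-3 × 40.00 = 0.2798 g

0.2798 g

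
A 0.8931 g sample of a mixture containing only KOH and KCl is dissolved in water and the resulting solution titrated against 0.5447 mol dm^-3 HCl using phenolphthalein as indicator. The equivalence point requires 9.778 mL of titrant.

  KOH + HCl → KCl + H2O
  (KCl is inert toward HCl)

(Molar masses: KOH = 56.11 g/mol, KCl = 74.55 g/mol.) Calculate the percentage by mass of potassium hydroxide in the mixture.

n(HCl) = 0.009778 × 0.5447 = 5.326 × 10^-3 mol
Let x = n(KOH), y = n(KCl).
Titrant: 1x = 5.326 × 10^-3;  mass: 56.11x + 74.55y = 0.8931
Solving, x = 5.326 × 10^-3 mol, y = 7.971 × 10^-3 mol
mass of KOH = 5.326 × 10^-3 × 56.11 = 0.2988 g
% KOH = 0.2988 / 0.8931 × 100 = 33.46 %

33.46 %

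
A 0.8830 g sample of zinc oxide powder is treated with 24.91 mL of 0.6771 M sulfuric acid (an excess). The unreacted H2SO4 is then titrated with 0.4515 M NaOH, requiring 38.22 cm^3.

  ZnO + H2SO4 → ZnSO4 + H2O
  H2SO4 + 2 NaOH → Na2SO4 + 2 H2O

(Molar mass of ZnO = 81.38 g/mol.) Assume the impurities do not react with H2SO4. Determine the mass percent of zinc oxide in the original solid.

n(H2SO4) added = 0.02491 × 0.6771 = 0.01687 mol
n(NaOH) used in back-titration = 0.03822 × 0.4515 = 0.01726 mol
From the 1:2 ratio, n(H2SO4) left over = 1/2 × 0.01726 = 8.628 × 10^-3 mol
n(H2SO4) consumed by analyte = 0.01687 − 8.628 × 10^-3 = 8.238 × 10^-3 mol
n(ZnO) = 8.238 × 10^-3 mol (1:1 ratio)
mass of ZnO = 8.238 × 10^-3 × 81.38 = 0.6704 g
% ZnO = 0.6704 / 0.8830 × 100 = 75.93 %

75.93 %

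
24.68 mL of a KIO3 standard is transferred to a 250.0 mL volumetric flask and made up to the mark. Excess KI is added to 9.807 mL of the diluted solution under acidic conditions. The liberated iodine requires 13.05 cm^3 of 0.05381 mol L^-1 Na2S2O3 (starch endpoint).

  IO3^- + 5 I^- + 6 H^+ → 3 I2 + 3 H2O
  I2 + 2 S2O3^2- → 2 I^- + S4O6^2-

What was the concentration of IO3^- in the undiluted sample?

n(S2O3^2-) = 0.01305 × 0.05381 = 7.022 × 10^-4 mol
n(I2) = n(S2O3^2-)/2 = 3.511 × 10^-4 mol
From the 1:3 ratio, n(IO3^-) in the aliquot = 1/3 × 3.511 × 10^-4 = 1.170 × 10^-4 mol
[IO3^-]_dilute = 1.170 × 10^-4 / 0.009807 = 0.01193 mol/L
[IO3^-]_original = 0.01193 × 250.0/24.68 = 0.1209 mol/L

0.1209 mol/L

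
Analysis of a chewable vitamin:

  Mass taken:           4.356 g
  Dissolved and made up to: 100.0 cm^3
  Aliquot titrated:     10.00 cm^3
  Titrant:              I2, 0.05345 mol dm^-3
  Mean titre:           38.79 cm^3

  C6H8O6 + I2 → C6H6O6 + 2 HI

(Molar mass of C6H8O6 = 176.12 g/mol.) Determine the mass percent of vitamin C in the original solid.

83.83 %

n(I2) per titration = 0.03879 × 0.05345 = 2.073 × 10^-3 mol
n(C6H8O6) in each aliquot = 2.073 × 10^-3 mol (1:1 ratio)
n(C6H8O6) in the whole flask = 2.073 × 10^-3 × 100.0/10.00 = 0.02073 mol
mass of C6H8O6 = 0.02073 × 176.12 = 3.652 g
% C6H8O6 = 3.652 / 4.356 × 100 = 83.83 %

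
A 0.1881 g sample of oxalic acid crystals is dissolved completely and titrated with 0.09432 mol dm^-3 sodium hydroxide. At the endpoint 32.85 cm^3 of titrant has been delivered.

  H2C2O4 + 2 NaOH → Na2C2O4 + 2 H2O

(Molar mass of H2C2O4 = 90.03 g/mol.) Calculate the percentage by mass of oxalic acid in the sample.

74.15 %

n(NaOH) = 0.03285 L × 0.09432 mol/L = 3.098 × 10^-3 mol
From the 1:2 ratio, n(H2C2O4) = 1/2 × 3.098 × 10^-3 = 1.549 × 10^-3 mol
mass of H2C2O4 = 1.549 × 10^-3 × 90.03 g/mol = 0.1395 g
% H2C2O4 = 0.1395 / 0.1881 × 100 = 74.15 %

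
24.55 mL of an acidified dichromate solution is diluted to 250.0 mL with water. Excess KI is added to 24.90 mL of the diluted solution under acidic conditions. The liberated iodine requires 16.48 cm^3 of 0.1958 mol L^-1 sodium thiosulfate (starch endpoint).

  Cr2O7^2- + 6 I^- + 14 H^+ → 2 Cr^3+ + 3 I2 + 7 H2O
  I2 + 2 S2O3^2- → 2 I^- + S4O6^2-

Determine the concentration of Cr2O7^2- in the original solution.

0.2199 mol/L

n(S2O3^2-) = 0.01648 × 0.1958 = 3.227 × 10^-3 mol
n(I2) = n(S2O3^2-)/2 = 1.613 × 10^-3 mol
From the 1:3 ratio, n(Cr2O7^2-) in the aliquot = 1/3 × 1.613 × 10^-3 = 5.378 × 10^-4 mol
[Cr2O7^2-]_dilute = 5.378 × 10^-4 / 0.02490 = 0.02160 mol/L
[Cr2O7^2-]_original = 0.02160 × 250.0/24.55 = 0.2199 mol/L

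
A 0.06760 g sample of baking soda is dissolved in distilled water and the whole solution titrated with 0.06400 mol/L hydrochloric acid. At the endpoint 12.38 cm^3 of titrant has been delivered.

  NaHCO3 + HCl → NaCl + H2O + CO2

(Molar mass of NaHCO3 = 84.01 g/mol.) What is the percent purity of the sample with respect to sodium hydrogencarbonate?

n(HCl) = 0.01238 L × 0.06400 mol/L = 7.923 × 10^-4 mol
n(NaHCO3) = 7.923 × 10^-4 mol (1:1 ratio)
mass of NaHCO3 = 7.923 × 10^-4 × 84.01 g/mol = 0.06656 g
% NaHCO3 = 0.06656 / 0.06760 × 100 = 98.47 %

98.47 %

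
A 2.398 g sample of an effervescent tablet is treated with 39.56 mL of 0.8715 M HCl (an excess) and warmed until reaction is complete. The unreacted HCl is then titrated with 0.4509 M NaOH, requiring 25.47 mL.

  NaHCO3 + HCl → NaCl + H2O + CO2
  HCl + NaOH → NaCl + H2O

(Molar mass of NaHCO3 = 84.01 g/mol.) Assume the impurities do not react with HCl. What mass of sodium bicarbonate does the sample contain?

1.932 g

n(HCl) added = 0.03956 × 0.8715 = 0.03448 mol
n(NaOH) used in back-titration = 0.02547 × 0.4509 = 0.01148 mol
n(HCl) left over = 0.01148 mol (1:1 ratio)
n(HCl) consumed by analyte = 0.03448 − 0.01148 = 0.02299 mol
n(NaHCO3) = 0.02299 mol (1:1 ratio)
mass of NaHCO3 = 0.02299 × 84.01 = 1.932 g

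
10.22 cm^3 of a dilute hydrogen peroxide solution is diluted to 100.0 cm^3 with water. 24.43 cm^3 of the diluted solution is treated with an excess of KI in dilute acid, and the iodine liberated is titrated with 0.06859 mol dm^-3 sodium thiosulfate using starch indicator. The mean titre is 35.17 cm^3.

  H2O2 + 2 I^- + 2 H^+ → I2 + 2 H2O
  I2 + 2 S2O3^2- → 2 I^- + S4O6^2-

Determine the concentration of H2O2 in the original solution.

n(S2O3^2-) = 0.03517 × 0.06859 = 2.412 × 10^-3 mol
n(I2) = n(S2O3^2-)/2 = 1.206 × 10^-3 mol
n(H2O2) in the aliquot = 1.206 × 10^-3 mol (1:1 ratio)
[H2O2]_dilute = 1.206 × 10^-3 / 0.02443 = 0.04937 mol/L
[H2O2]_original = 0.04937 × 100.0/10.22 = 0.4831 mol/L

0.4831 mol/L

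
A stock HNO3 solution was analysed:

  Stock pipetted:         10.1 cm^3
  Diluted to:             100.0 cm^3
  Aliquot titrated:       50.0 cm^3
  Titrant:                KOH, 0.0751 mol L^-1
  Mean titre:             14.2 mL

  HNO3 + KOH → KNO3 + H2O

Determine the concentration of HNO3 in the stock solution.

n(KOH) = 0.0142 × 0.0751 = 1.07 × 10^-3 mol
n(HNO3) in the aliquot = 1.07 × 10^-3 mol (1:1 ratio)
[HNO3]_dilute = 1.07 × 10^-3 / 0.0500 = 0.0213 mol/L
Dilution factor = 100.0 / 10.1 = 9.901
[HNO3]_stock = 0.0213 × 9.901 = 0.211 mol/L

0.211 mol/L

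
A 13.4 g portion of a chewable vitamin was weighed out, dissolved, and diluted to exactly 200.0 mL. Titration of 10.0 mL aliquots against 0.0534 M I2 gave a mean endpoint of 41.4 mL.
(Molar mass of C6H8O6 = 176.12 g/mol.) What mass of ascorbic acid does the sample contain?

C6H8O6 + I2 → C6H6O6 + 2 HI
n(I2) per titration = 0.0414 × 0.0534 = 2.21 × 10^-3 mol
n(C6H8O6) in each aliquot = 2.21 × 10^-3 mol (1:1 ratio)
n(C6H8O6) in the whole flask = 2.21 × 10^-3 × 200.0/10.0 = 0.0442 mol
mass of C6H8O6 = 0.0442 × 176.12 = 7.79 g

7.79 g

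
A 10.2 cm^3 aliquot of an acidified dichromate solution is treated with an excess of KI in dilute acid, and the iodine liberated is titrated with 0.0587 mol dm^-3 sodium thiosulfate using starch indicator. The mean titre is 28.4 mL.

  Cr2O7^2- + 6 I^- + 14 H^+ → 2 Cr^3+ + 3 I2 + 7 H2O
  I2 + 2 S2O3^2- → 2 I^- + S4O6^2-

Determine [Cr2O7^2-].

n(S2O3^2-) = 0.0284 × 0.0587 = 1.67 × 10^-3 mol
n(I2) = n(S2O3^2-)/2 = 8.34 × 10^-4 mol
From the 1:3 ratio, n(Cr2O7^2-) in the aliquot = 1/3 × 8.34 × 10^-4 = 2.78 × 10^-4 mol
[Cr2O7^2-] = 2.78 × 10^-4 / 0.0102 = 0.0272 mol/L

0.0272 mol/L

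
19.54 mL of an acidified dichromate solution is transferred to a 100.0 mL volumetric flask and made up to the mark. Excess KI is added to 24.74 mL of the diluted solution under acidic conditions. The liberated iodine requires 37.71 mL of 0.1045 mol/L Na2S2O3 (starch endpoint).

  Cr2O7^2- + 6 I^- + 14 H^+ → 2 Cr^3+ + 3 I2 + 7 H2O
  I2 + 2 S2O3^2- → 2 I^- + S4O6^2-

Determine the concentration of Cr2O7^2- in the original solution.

n(S2O3^2-) = 0.03771 × 0.1045 = 3.941 × 10^-3 mol
n(I2) = n(S2O3^2-)/2 = 1.970 × 10^-3 mol
From the 1:3 ratio, n(Cr2O7^2-) in the aliquot = 1/3 × 1.970 × 10^-3 = 6.568 × 10^-4 mol
[Cr2O7^2-]_dilute = 6.568 × 10^-4 / 0.02474 = 0.02655 mol/L
[Cr2O7^2-]_original = 0.02655 × 100.0/19.54 = 0.1359 mol/L

0.1359 mol/L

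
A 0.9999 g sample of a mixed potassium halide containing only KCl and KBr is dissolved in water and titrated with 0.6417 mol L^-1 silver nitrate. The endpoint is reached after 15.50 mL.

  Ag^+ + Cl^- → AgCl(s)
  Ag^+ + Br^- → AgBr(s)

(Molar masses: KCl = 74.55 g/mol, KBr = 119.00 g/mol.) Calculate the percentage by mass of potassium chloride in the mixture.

n(AgNO3) = 0.01550 × 0.6417 = 9.946 × 10^-3 mol
Let x = n(KCl), y = n(KBr).
Titrant: 1x + 1y = 9.946 × 10^-3;  mass: 74.55x + 119.00y = 0.9999
Solving, x = 4.133 × 10^-3 mol, y = 5.813 × 10^-3 mol
mass of KCl = 4.133 × 10^-3 × 74.55 = 0.3081 g
% KCl = 0.3081 / 0.9999 × 100 = 30.82 %

30.82 %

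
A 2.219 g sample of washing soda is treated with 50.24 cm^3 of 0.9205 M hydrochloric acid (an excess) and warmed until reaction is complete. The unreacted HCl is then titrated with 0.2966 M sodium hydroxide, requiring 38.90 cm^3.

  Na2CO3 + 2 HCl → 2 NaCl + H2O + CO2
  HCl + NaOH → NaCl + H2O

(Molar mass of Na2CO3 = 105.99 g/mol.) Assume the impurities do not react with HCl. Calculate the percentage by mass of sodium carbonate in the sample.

n(HCl) added = 0.05024 × 0.9205 = 0.04625 mol
n(NaOH) used in back-titration = 0.03890 × 0.2966 = 0.01154 mol
n(HCl) left over = 0.01154 mol (1:1 ratio)
n(HCl) consumed by analyte = 0.04625 − 0.01154 = 0.03471 mol
From the 1:2 ratio, n(Na2CO3) = 1/2 × 0.03471 = 0.01735 mol
mass of Na2CO3 = 0.01735 × 105.99 = 1.839 g
% Na2CO3 = 1.839 / 2.219 × 100 = 82.89 %

82.89 %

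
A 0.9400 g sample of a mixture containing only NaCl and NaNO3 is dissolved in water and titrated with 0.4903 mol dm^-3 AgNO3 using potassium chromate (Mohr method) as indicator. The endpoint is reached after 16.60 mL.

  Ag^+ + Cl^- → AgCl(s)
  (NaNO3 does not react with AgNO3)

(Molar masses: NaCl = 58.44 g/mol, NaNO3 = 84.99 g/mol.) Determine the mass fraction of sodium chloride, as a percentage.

n(AgNO3) = 0.01660 × 0.4903 = 8.139 × 10^-3 mol
Let x = n(NaCl), y = n(NaNO3).
Titrant: 1x = 8.139 × 10^-3;  mass: 58.44x + 84.99y = 0.9400
Solving, x = 8.139 × 10^-3 mol, y = 5.464 × 10^-3 mol
mass of NaCl = 8.139 × 10^-3 × 58.44 = 0.4756 g
% NaCl = 0.4756 / 0.9400 × 100 = 50.60 %

50.60 %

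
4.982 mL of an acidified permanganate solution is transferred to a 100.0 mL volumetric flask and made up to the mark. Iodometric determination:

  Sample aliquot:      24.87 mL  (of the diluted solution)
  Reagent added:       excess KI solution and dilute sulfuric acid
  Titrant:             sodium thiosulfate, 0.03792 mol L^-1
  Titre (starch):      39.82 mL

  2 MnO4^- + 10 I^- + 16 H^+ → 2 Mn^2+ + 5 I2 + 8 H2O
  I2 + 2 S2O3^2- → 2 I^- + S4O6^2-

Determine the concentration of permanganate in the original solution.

0.2437 mol/L

n(S2O3^2-) = 0.03982 × 0.03792 = 1.510 × 10^-3 mol
n(I2) = n(S2O3^2-)/2 = 7.550 × 10^-4 mol
From the 2:5 ratio, n(MnO4^-) in the aliquot = 2/5 × 7.550 × 10^-4 = 3.020 × 10^-4 mol
[MnO4^-]_dilute = 3.020 × 10^-4 / 0.02487 = 0.01214 mol/L
[MnO4^-]_original = 0.01214 × 100.0/4.982 = 0.2437 mol/L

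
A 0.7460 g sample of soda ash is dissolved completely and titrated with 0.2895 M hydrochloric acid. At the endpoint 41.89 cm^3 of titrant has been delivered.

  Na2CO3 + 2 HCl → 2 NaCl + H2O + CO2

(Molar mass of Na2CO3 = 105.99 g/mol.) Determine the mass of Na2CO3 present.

0.6427 g

n(HCl) = 0.04189 L × 0.2895 mol/L = 0.01213 mol
From the 1:2 ratio, n(Na2CO3) = 1/2 × 0.01213 = 6.064 × 10^-3 mol
mass of Na2CO3 = 6.064 × 10^-3 × 105.99 g/mol = 0.6427 g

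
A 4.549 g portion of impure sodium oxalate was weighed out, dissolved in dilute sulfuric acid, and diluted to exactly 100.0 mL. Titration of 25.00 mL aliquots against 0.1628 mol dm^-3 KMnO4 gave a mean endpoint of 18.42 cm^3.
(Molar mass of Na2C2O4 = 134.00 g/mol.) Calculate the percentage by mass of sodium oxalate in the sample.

2 MnO4^- + 5 C2O4^2- + 16 H^+ → 2 Mn^2+ + 10 CO2 + 8 H2O
n(KMnO4) per titration = 0.01842 × 0.1628 = 2.999 × 10^-3 mol
From the 5:2 ratio, n(Na2C2O4) in each aliquot = 5/2 × 2.999 × 10^-3 = 7.497 × 10^-3 mol
n(Na2C2O4) in the whole flask = 7.497 × 10^-3 × 100.0/25.00 = 0.02999 mol
mass of Na2C2O4 = 0.02999 × 134.00 = 4.018 g
% Na2C2O4 = 4.018 / 4.549 × 100 = 88.34 %

88.34 %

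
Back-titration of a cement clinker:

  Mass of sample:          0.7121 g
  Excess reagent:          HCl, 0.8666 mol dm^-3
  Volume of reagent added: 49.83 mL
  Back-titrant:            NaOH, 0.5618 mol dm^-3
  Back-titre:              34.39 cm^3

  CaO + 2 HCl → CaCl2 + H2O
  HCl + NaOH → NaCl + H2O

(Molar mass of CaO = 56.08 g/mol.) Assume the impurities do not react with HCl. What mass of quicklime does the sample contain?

0.6691 g

n(HCl) added = 0.04983 × 0.8666 = 0.04318 mol
n(NaOH) used in back-titration = 0.03439 × 0.5618 = 0.01932 mol
n(HCl) left over = 0.01932 mol (1:1 ratio)
n(HCl) consumed by analyte = 0.04318 − 0.01932 = 0.02386 mol
From the 1:2 ratio, n(CaO) = 1/2 × 0.02386 = 0.01193 mol
mass of CaO = 0.01193 × 56.08 = 0.6691 g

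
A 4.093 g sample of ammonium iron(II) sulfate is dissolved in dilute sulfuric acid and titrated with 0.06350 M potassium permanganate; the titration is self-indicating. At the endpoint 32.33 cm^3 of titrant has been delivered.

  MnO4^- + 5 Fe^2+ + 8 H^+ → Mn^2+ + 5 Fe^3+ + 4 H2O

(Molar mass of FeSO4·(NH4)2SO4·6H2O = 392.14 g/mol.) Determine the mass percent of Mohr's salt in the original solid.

98.34 %

n(KMnO4) = 0.03233 L × 0.06350 mol/L = 2.053 × 10^-3 mol
From the 5:1 ratio, n(FeSO4·(NH4)2SO4·6H2O) = 5/1 × 2.053 × 10^-3 = 0.01026 mol
mass of FeSO4·(NH4)2SO4·6H2O = 0.01026 × 392.14 g/mol = 4.025 g
% FeSO4·(NH4)2SO4·6H2O = 4.025 / 4.093 × 100 = 98.34 %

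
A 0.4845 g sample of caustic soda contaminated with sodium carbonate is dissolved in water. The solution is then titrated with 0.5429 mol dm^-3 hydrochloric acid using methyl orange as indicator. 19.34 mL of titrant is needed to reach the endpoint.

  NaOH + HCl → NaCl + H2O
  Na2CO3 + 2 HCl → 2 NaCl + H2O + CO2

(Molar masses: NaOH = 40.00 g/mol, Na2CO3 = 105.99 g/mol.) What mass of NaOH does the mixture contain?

0.2214 g

n(HCl) = 0.01934 × 0.5429 = 0.01050 mol
Let x = n(NaOH), y = n(Na2CO3).
Titrant: 1x + 2y = 0.01050;  mass: 40.00x + 105.99y = 0.4845
Solving, x = 5.535 × 10^-3 mol, y = 2.482 × 10^-3 mol
mass of NaOH = 5.535 × 10^-3 × 40.00 = 0.2214 g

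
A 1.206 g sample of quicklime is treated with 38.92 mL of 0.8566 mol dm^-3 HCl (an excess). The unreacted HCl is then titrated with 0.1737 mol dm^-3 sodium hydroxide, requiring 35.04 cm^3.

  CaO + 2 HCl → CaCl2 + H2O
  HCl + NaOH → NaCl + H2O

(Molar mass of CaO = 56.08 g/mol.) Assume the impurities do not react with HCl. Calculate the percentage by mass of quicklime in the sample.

63.36 %

n(HCl) added = 0.03892 × 0.8566 = 0.03334 mol
n(NaOH) used in back-titration = 0.03504 × 0.1737 = 6.086 × 10^-3 mol
n(HCl) left over = 6.086 × 10^-3 mol (1:1 ratio)
n(HCl) consumed by analyte = 0.03334 − 6.086 × 10^-3 = 0.02725 mol
From the 1:2 ratio, n(CaO) = 1/2 × 0.02725 = 0.01363 mol
mass of CaO = 0.01363 × 56.08 = 0.7642 g
% CaO = 0.7642 / 1.206 × 100 = 63.36 %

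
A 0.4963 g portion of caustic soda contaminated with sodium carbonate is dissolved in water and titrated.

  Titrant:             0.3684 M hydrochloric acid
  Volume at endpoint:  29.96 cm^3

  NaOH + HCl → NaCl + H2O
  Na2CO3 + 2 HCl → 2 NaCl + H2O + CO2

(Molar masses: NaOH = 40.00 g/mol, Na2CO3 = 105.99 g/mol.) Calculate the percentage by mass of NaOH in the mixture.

54.96 %

n(HCl) = 0.02996 × 0.3684 = 0.01104 mol
Let x = n(NaOH), y = n(Na2CO3).
Titrant: 1x + 2y = 0.01104;  mass: 40.00x + 105.99y = 0.4963
Solving, x = 6.820 × 10^-3 mol, y = 2.109 × 10^-3 mol
mass of NaOH = 6.820 × 10^-3 × 40.00 = 0.2728 g
% NaOH = 0.2728 / 0.4963 × 100 = 54.96 %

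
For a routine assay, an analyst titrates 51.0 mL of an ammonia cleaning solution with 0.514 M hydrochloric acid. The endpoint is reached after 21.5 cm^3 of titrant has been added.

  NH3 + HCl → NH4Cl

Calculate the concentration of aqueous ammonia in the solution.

0.217 M

n(HCl) = 0.0215 L × 0.514 mol/L = 0.0111 mol
n(NH3) = 0.0111 mol (1:1 mole ratio)
[NH3] = 0.0111 mol / 0.0510 L = 0.217 mol/L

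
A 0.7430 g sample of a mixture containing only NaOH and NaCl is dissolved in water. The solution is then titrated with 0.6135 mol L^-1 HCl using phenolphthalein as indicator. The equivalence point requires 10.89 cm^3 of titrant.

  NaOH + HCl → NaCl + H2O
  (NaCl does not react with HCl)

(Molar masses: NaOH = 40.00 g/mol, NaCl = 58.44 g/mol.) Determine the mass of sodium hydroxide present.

n(HCl) = 0.01089 × 0.6135 = 6.681 × 10^-3 mol
Let x = n(NaOH), y = n(NaCl).
Titrant: 1x = 6.681 × 10^-3;  mass: 40.00x + 58.44y = 0.7430
Solving, x = 6.681 × 10^-3 mol, y = 8.141 × 10^-3 mol
mass of NaOH = 6.681 × 10^-3 × 40.00 = 0.2672 g

0.2672 g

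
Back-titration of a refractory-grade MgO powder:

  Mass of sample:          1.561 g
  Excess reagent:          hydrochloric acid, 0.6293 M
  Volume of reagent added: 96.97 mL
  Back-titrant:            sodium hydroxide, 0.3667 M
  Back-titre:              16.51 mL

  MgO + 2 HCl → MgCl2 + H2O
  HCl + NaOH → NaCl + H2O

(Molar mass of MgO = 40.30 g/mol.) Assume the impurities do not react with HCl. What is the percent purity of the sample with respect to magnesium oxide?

70.96 %

n(HCl) added = 0.09697 × 0.6293 = 0.06102 mol
n(NaOH) used in back-titration = 0.01651 × 0.3667 = 6.054 × 10^-3 mol
n(HCl) left over = 6.054 × 10^-3 mol (1:1 ratio)
n(HCl) consumed by analyte = 0.06102 − 6.054 × 10^-3 = 0.05497 mol
From the 1:2 ratio, n(MgO) = 1/2 × 0.05497 = 0.02748 mol
mass of MgO = 0.02748 × 40.30 = 1.108 g
% MgO = 1.108 / 1.561 × 100 = 70.96 %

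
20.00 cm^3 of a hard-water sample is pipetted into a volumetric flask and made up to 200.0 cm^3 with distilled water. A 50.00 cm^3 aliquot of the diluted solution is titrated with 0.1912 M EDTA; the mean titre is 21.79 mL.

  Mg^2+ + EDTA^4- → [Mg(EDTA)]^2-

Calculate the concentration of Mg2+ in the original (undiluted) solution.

n(EDTA) = 0.02179 × 0.1912 = 4.166 × 10^-3 mol
n(Mg2+) in the aliquot = 4.166 × 10^-3 mol (1:1 ratio)
[Mg2+]_dilute = 4.166 × 10^-3 / 0.05000 = 0.08332 mol/L
Dilution factor = 200.0 / 20.00 = 10.00
[Mg2+]_stock = 0.08332 × 10.00 = 0.8332 mol/L

0.8332 M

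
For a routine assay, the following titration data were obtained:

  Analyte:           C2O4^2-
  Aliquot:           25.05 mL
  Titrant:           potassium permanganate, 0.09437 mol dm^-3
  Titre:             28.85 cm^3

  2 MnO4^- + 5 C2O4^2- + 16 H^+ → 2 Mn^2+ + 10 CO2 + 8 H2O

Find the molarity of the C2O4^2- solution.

0.2717 mol/L

n(KMnO4) = 0.02885 L × 0.09437 mol/L = 2.723 × 10^-3 mol
From the 5:2 mole ratio, n(C2O4^2-) = 5/2 × 2.723 × 10^-3 = 6.806 × 10^-3 mol
[C2O4^2-] = 6.806 × 10^-3 mol / 0.02505 L = 0.2717 mol/L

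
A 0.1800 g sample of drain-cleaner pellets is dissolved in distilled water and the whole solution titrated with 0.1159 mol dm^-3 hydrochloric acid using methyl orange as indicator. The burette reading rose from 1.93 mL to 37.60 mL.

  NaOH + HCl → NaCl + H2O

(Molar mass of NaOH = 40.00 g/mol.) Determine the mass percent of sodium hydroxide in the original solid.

91.87 %

n(HCl) = 0.03567 L × 0.1159 mol/L = 4.134 × 10^-3 mol
n(NaOH) = 4.134 × 10^-3 mol (1:1 ratio)
mass of NaOH = 4.134 × 10^-3 × 40.00 g/mol = 0.1654 g
% NaOH = 0.1654 / 0.1800 × 100 = 91.87 %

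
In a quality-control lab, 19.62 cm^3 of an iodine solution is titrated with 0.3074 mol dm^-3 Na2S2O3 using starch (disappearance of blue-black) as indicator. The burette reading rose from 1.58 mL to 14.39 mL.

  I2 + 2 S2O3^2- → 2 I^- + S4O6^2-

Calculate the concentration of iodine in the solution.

0.1004 mol/L

n(Na2S2O3) = 0.01281 L × 0.3074 mol/L = 3.938 × 10^-3 mol
From the 1:2 mole ratio, n(I2) = 1/2 × 3.938 × 10^-3 = 1.969 × 10^-3 mol
[I2] = 1.969 × 10^-3 mol / 0.01962 L = 0.1004 mol/L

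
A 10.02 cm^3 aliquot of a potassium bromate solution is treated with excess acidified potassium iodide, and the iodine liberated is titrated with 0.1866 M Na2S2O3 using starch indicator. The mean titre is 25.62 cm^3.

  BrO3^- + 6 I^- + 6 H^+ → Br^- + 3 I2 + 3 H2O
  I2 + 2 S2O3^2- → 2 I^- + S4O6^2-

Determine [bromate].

n(S2O3^2-) = 0.02562 × 0.1866 = 4.781 × 10^-3 mol
n(I2) = n(S2O3^2-)/2 = 2.390 × 10^-3 mol
From the 1:3 ratio, n(BrO3^-) in the aliquot = 1/3 × 2.390 × 10^-3 = 7.968 × 10^-4 mol
[BrO3^-] = 7.968 × 10^-4 / 0.01002 = 0.07952 mol/L

0.07952 M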